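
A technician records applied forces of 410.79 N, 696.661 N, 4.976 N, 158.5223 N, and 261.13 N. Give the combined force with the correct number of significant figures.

1532.08 N

410.79 N + 696.661 N + 4.976 N + 158.5223 N + 261.13 N = 1532.0793 N.
Addition/subtraction keeps the fewest decimal places: 410.79 → 2 decimal places, 696.661 → 3 decimal places, 4.976 → 3 decimal places, 158.5223 → 4 decimal places, 261.13 → 2 decimal places; limit is 2.
Rounded to 2 decimal places: 1532.08 N.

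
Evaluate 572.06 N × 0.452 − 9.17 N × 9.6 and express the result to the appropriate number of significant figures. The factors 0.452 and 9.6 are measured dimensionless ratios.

171 N

572.06 × 0.452 = 258.57112 → 259 N (3 s.f., last digit at the 10^0 place).
9.17 × 9.6 = 88.032 → 88 N (2 s.f., last digit at the 10^0 place).
Difference: 170.53912 N; keep the coarser place, 10^0.
Result: 171 N.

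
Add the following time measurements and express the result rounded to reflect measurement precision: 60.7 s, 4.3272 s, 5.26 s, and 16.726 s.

60.7 s + 4.3272 s + 5.26 s + 16.726 s = 87.0132 s.
Addition/subtraction keeps the fewest decimal places: 60.7 → 1 decimal place, 4.3272 → 4 decimal places, 5.26 → 2 decimal places, 16.726 → 3 decimal places; limit is 1.
Rounded to 1 decimal place: 87.0 s.

87.0 s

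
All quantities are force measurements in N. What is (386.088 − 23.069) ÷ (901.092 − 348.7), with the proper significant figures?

386.088 − 23.069 = 363.019, limited to 3 d.p. → 6 s.f.; 901.092 − 348.7 = 552.392, limited to 1 d.p. → 4 s.f.
Carrying full precision, 363.019 ÷ 552.392 = 0.657176425437…; keep min(6, 4) = 4 s.f.
Rounded to 4 significant figures: 0.6572.

0.6572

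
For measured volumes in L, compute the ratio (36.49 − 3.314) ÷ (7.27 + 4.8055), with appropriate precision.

2.747

36.49 − 3.314 = 33.176, limited to 2 d.p. → 4 s.f.; 7.27 + 4.8055 = 12.0755, limited to 2 d.p. → 4 s.f.
Carrying full precision, 33.176 ÷ 12.0755 = 2.74738106083…; keep min(4, 4) = 4 s.f.
Rounded to 4 significant figures: 2.747.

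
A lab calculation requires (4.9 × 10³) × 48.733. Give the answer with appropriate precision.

(4.9 × 10³) × 48.733 = 238791.7
Multiplication/division keeps the fewest significant figures: 4.9 × 10³ → 2 s.f., 48.733 → 5 s.f.; limit is 2.
Rounded to 2 significant figures: 2.4 × 10⁵.

2.4 × 10⁵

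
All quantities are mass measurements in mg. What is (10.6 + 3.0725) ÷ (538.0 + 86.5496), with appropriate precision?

0.0219

10.6 + 3.0725 = 13.6725, limited to 1 d.p. → 3 s.f.; 538.0 + 86.5496 = 624.5496, limited to 1 d.p. → 4 s.f.
Carrying full precision, 13.6725 ÷ 624.5496 = 0.0218917760895…; keep min(3, 4) = 3 s.f.
Rounded to 3 significant figures: 0.0219.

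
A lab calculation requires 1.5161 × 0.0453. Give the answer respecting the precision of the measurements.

1.5161 × 0.0453 = 0.06867933
Multiplication/division keeps the fewest significant figures: 1.5161 → 5 s.f., 0.0453 → 3 s.f.; limit is 3.
Rounded to 3 significant figures: 0.0687.

0.0687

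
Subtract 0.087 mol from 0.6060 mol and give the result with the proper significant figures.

0.6060 mol − 0.087 mol = 0.5190 mol.
Addition/subtraction keeps the fewest decimal places: 0.6060 → 4 decimal places, 0.087 → 3 decimal places; limit is 3.
Rounded to 3 decimal places: 0.519 mol.

0.519 mol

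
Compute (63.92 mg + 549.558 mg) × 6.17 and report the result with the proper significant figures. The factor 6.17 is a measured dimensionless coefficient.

3.79 × 10^3 mg

63.92 mg + 549.558 mg = 613.478 mg; the sum is limited to 2 decimal places (5 s.f.).
Carrying full precision, 613.478 × 6.17 = 3785.15926 mg; 6.17 has 3 s.f., so the result keeps min(5, 3) = 3 s.f.
Rounded to 3 significant figures: 3.79 × 10^3 mg.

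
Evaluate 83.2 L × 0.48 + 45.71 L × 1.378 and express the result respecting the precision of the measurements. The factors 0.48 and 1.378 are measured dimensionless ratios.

83.2 × 0.48 = 39.936 → 4.0 × 10¹ L (2 s.f., last digit at the 10^0 place).
45.71 × 1.378 = 62.98838 → 62.99 L (4 s.f., last digit at the 10^-2 place).
Sum: 102.92438 L; keep the coarser place, 10^0.
Result: 103 L.

103 L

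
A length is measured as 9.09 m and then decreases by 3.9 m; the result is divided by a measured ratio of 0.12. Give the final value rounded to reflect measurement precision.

9.09 m − 3.9 m = 5.19 m; the difference is limited to 1 decimal place (2 s.f.).
Carrying full precision, 5.19 ÷ 0.12 = 43.25 m; 0.12 has 2 s.f., so the result keeps min(2, 2) = 2 s.f.
Rounded to 2 significant figures: 43 m.

43 m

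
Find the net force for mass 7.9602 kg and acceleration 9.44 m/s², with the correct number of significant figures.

net force = 7.9602 kg × 9.44 m/s² = 75.144288 N.
7.9602 has 5 significant figures; 9.44 has 3.
Division/multiplication keeps the fewest: 3 significant figures.
Rounded: 75.1 N.

75.1 N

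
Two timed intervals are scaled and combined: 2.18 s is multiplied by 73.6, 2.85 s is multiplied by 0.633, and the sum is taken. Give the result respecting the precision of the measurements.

1.62 × 10² s

2.18 × 73.6 = 160.448 → 1.60 × 10² s (3 s.f., last digit at the 10^0 place).
2.85 × 0.633 = 1.80405 → 1.80 s (3 s.f., last digit at the 10^-2 place).
Sum: 162.25205 s; keep the coarser place, 10^0.
Result: 1.62 × 10² s.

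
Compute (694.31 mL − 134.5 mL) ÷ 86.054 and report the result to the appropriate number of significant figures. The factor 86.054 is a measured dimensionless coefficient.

694.31 mL − 134.5 mL = 559.81 mL; the difference is limited to 1 decimal place (4 s.f.).
Carrying full precision, 559.81 ÷ 86.054 = 6.50533386013… mL; 86.054 has 5 s.f., so the result keeps min(4, 5) = 4 s.f.
Rounded to 4 significant figures: 6.505 mL.

6.505 mL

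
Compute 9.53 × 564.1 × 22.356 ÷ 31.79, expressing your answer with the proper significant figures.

9.53 × 564.1 × 22.356 ÷ 31.79 = 3780.52899616…
Multiplication/division keeps the fewest significant figures: 9.53 → 3 s.f., 564.1 → 4 s.f., 22.356 → 5 s.f., 31.79 → 4 s.f.; limit is 3.
Rounded to 3 significant figures: 3.78 × 10³.

3.78 × 10³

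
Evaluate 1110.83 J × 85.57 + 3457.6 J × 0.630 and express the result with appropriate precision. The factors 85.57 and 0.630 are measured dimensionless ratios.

1110.83 × 85.57 = 95053.7231 → 9.505 × 10^4 J (4 s.f., last digit at the 10^1 place).
3457.6 × 0.630 = 2178.288 → 2.18 × 10^3 J (3 s.f., last digit at the 10^1 place).
Sum: 97232.0111 J; keep the coarser place, 10^1.
Result: 9.723 × 10^4 J.

9.723 × 10^4 J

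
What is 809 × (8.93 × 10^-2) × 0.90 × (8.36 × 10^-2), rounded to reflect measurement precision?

809 × (8.93 × 10^-2) × 0.90 × (8.36 × 10^-2) = 5.435615988
Multiplication/division keeps the fewest significant figures: 809 → 3 s.f., 8.93 × 10^-2 → 3 s.f., 0.90 → 2 s.f., 8.36 × 10^-2 → 3 s.f.; limit is 2.
Rounded to 2 significant figures: 5.4.

5.4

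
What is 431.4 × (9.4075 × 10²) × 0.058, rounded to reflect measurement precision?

431.4 × (9.4075 × 10²) × 0.058 = 23538.6939
Multiplication/division keeps the fewest significant figures: 431.4 → 4 s.f., 9.4075 × 10² → 5 s.f., 0.058 → 2 s.f.; limit is 2.
Rounded to 2 significant figures: 2.4 × 10⁴.

2.4 × 10⁴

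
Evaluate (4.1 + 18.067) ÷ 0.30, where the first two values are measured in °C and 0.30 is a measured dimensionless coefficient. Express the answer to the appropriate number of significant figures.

74 °C

4.1 °C + 18.067 °C = 22.167 °C; the sum is limited to 1 decimal place (3 s.f.).
Carrying full precision, 22.167 ÷ 0.30 = 73.89 °C; 0.30 has 2 s.f., so the result keeps min(3, 2) = 2 s.f.
Rounded to 2 significant figures: 74 °C.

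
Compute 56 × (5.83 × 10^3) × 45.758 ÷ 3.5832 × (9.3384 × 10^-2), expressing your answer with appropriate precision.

56 × (5.83 × 10^3) × 45.758 ÷ 3.5832 × (9.3384 × 10^-2) = 389336.426855…
Multiplication/division keeps the fewest significant figures: 56 → 2 s.f., 5.83 × 10^3 → 3 s.f., 45.758 → 5 s.f., 3.5832 → 5 s.f., 9.3384 × 10^-2 → 5 s.f.; limit is 2.
Rounded to 2 significant figures: 3.9 × 10^5.

3.9 × 10^5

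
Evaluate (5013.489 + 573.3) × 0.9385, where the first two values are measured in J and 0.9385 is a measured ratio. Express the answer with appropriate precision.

5243 J

5013.489 J + 573.3 J = 5586.789 J; the sum is limited to 1 decimal place (5 s.f.).
Carrying full precision, 5586.789 × 0.9385 = 5243.2014765 J; 0.9385 has 4 s.f., so the result keeps min(5, 4) = 4 s.f.
Rounded to 4 significant figures: 5243 J.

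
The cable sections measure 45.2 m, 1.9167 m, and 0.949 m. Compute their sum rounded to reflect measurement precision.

48.1 m

45.2 m + 1.9167 m + 0.949 m = 48.0657 m.
Addition/subtraction keeps the fewest decimal places: 45.2 → 1 decimal place, 1.9167 → 4 decimal places, 0.949 → 3 decimal places; limit is 1.
Rounded to 1 decimal place: 48.1 m.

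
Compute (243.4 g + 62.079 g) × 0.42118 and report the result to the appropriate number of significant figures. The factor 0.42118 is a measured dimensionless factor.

243.4 g + 62.079 g = 305.479 g; the sum is limited to 1 decimal place (4 s.f.).
Carrying full precision, 305.479 × 0.42118 = 128.66164522 g; 0.42118 has 5 s.f., so the result keeps min(4, 5) = 4 s.f.
Rounded to 4 significant figures: 128.7 g.

128.7 g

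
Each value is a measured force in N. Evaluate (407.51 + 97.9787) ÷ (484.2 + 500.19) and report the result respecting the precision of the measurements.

407.51 + 97.9787 = 505.4887, limited to 2 d.p. → 5 s.f.; 484.2 + 500.19 = 984.39, limited to 1 d.p. → 4 s.f.
Carrying full precision, 505.4887 ÷ 984.39 = 0.513504505328…; keep min(5, 4) = 4 s.f.
Rounded to 4 significant figures: 0.5135.

0.5135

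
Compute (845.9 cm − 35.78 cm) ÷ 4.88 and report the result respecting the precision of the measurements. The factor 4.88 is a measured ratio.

845.9 cm − 35.78 cm = 810.12 cm; the difference is limited to 1 decimal place (4 s.f.).
Carrying full precision, 810.12 ÷ 4.88 = 166.008196721… cm; 4.88 has 3 s.f., so the result keeps min(4, 3) = 3 s.f.
Rounded to 3 significant figures: 166 cm.

166 cm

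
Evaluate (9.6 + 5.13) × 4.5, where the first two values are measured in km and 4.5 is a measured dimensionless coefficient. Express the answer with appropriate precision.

9.6 km + 5.13 km = 14.73 km; the sum is limited to 1 decimal place (3 s.f.).
Carrying full precision, 14.73 × 4.5 = 66.285 km; 4.5 has 2 s.f., so the result keeps min(3, 2) = 2 s.f.
Rounded to 2 significant figures: 66 km.

66 km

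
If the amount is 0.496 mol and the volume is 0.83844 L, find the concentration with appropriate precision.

concentration = 0.496 mol ÷ 0.83844 L = 0.591574829445… mol/L.
0.496 has 3 significant figures; 0.83844 has 5.
Division/multiplication keeps the fewest: 3 significant figures.
Rounded: 0.592 mol/L.

0.592 mol/L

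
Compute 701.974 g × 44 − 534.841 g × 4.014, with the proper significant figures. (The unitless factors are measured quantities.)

2.9 × 10^4 g

701.974 × 44 = 30886.856 → 3.1 × 10^4 g (2 s.f., last digit at the 10^3 place).
534.841 × 4.014 = 2146.851774 → 2147 g (4 s.f., last digit at the 10^0 place).
Difference: 28740.004226 g; keep the coarser place, 10^3.
Result: 2.9 × 10^4 g.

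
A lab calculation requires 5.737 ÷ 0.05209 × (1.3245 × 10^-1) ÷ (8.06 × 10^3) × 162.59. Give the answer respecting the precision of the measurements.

0.294

5.737 ÷ 0.05209 × (1.3245 × 10^-1) ÷ (8.06 × 10^3) × 162.59 = 0.294266784949…
Multiplication/division keeps the fewest significant figures: 5.737 → 4 s.f., 0.05209 → 4 s.f., 1.3245 × 10^-1 → 5 s.f., 8.06 × 10^3 → 3 s.f., 162.59 → 5 s.f.; limit is 3.
Rounded to 3 significant figures: 0.294.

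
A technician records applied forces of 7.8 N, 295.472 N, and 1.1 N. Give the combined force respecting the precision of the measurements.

304.4 N

7.8 N + 295.472 N + 1.1 N = 304.372 N.
Addition/subtraction keeps the fewest decimal places: 7.8 → 1 decimal place, 295.472 → 3 decimal places, 1.1 → 1 decimal place; limit is 1.
Rounded to 1 decimal place: 304.4 N.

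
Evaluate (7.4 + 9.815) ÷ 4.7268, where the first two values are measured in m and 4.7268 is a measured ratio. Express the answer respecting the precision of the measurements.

3.64 m

7.4 m + 9.815 m = 17.215 m; the sum is limited to 1 decimal place (3 s.f.).
Carrying full precision, 17.215 ÷ 4.7268 = 3.64199881527… m; 4.7268 has 5 s.f., so the result keeps min(3, 5) = 3 s.f.
Rounded to 3 significant figures: 3.64 m.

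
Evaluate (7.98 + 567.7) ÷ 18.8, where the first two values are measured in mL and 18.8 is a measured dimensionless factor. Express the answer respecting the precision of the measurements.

30.6 mL

7.98 mL + 567.7 mL = 575.68 mL; the sum is limited to 1 decimal place (4 s.f.).
Carrying full precision, 575.68 ÷ 18.8 = 30.6212765957… mL; 18.8 has 3 s.f., so the result keeps min(4, 3) = 3 s.f.
Rounded to 3 significant figures: 30.6 mL.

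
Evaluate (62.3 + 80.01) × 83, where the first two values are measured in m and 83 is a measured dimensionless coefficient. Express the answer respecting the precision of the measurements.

1.2 × 10⁴ m

62.3 m + 80.01 m = 142.31 m; the sum is limited to 1 decimal place (4 s.f.).
Carrying full precision, 142.31 × 83 = 11811.73 m; 83 has 2 s.f., so the result keeps min(4, 2) = 2 s.f.
Rounded to 2 significant figures: 1.2 × 10⁴ m.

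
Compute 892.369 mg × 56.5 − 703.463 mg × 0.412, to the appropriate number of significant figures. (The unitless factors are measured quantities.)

5.01 × 10^4 mg

892.369 × 56.5 = 50418.8485 → 5.04 × 10^4 mg (3 s.f., last digit at the 10^2 place).
703.463 × 0.412 = 289.826756 → 2.90 × 10^2 mg (3 s.f., last digit at the 10^0 place).
Difference: 50129.021744 mg; keep the coarser place, 10^2.
Result: 5.01 × 10^4 mg.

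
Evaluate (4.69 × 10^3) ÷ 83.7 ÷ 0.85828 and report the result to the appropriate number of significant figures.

(4.69 × 10^3) ÷ 83.7 ÷ 0.85828 = 65.2857491817…
Multiplication/division keeps the fewest significant figures: 4.69 × 10^3 → 3 s.f., 83.7 → 3 s.f., 0.85828 → 5 s.f.; limit is 3.
Rounded to 3 significant figures: 65.3.

65.3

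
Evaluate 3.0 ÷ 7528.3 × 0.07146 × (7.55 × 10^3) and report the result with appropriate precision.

3.0 ÷ 7528.3 × 0.07146 × (7.55 × 10^3) = 0.214997941102…
Multiplication/division keeps the fewest significant figures: 3.0 → 2 s.f., 7528.3 → 5 s.f., 0.07146 → 4 s.f., 7.55 × 10^3 → 3 s.f.; limit is 2.
Rounded to 2 significant figures: 0.21.

0.21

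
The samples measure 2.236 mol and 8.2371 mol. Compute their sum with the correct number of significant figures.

2.236 mol + 8.2371 mol = 10.4731 mol.
Addition/subtraction keeps the fewest decimal places: 2.236 → 3 decimal places, 8.2371 → 4 decimal places; limit is 3.
Rounded to 3 decimal places: 10.473 mol.

10.473 mol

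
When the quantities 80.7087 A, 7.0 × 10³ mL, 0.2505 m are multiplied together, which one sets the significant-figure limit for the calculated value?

80.7087 A → 6 s.f.; 7.0 × 10³ mL → 2 s.f.; 0.2505 m → 4 s.f.
The fewest is 2 significant figures, from 7.0 × 10³ mL.

7.0 × 10³ mL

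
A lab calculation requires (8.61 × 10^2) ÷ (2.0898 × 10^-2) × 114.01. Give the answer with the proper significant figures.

4.70 × 10^6

(8.61 × 10^2) ÷ (2.0898 × 10^-2) × 114.01 = 4697225.09331…
Multiplication/division keeps the fewest significant figures: 8.61 × 10^2 → 3 s.f., 2.0898 × 10^-2 → 5 s.f., 114.01 → 5 s.f.; limit is 3.
Rounded to 3 significant figures: 4.70 × 10^6.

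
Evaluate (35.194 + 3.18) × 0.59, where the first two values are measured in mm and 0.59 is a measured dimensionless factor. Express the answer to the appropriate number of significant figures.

35.194 mm + 3.18 mm = 38.374 mm; the sum is limited to 2 decimal places (4 s.f.).
Carrying full precision, 38.374 × 0.59 = 22.64066 mm; 0.59 has 2 s.f., so the result keeps min(4, 2) = 2 s.f.
Rounded to 2 significant figures: 23 mm.

23 mm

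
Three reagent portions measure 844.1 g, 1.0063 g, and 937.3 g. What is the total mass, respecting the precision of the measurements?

844.1 g + 1.0063 g + 937.3 g = 1782.4063 g.
Addition/subtraction keeps the fewest decimal places: 844.1 → 1 decimal place, 1.0063 → 4 decimal places, 937.3 → 1 decimal place; limit is 1.
Rounded to 1 decimal place: 1782.4 g.

1782.4 g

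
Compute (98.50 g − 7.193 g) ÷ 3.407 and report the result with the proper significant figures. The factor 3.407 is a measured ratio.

26.80 g

98.50 g − 7.193 g = 91.307 g; the difference is limited to 2 decimal places (4 s.f.).
Carrying full precision, 91.307 ÷ 3.407 = 26.799823892… g; 3.407 has 4 s.f., so the result keeps min(4, 4) = 4 s.f.
Rounded to 4 significant figures: 26.80 g.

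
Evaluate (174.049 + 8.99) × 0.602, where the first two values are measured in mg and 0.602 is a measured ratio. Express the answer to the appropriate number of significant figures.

174.049 mg + 8.99 mg = 183.039 mg; the sum is limited to 2 decimal places (5 s.f.).
Carrying full precision, 183.039 × 0.602 = 110.189478 mg; 0.602 has 3 s.f., so the result keeps min(5, 3) = 3 s.f.
Rounded to 3 significant figures: 1.10 × 10² mg.

1.10 × 10² mg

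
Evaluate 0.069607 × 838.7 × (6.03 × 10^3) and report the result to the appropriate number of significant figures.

3.52 × 10^5

0.069607 × 838.7 × (6.03 × 10^3) = 352027.727127
Multiplication/division keeps the fewest significant figures: 0.069607 → 5 s.f., 838.7 → 4 s.f., 6.03 × 10^3 → 3 s.f.; limit is 3.
Rounded to 3 significant figures: 3.52 × 10^5.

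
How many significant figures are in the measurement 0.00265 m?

3

0.00265: leading zeros are not significant.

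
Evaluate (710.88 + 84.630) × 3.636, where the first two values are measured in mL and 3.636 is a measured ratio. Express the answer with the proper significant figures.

2892 mL

710.88 mL + 84.630 mL = 795.510 mL; the sum is limited to 2 decimal places (5 s.f.).
Carrying full precision, 795.510 × 3.636 = 2892.47436 mL; 3.636 has 4 s.f., so the result keeps min(5, 4) = 4 s.f.
Rounded to 4 significant figures: 2892 mL.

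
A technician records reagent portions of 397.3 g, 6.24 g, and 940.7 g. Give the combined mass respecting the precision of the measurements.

397.3 g + 6.24 g + 940.7 g = 1344.24 g.
Addition/subtraction keeps the fewest decimal places: 397.3 → 1 decimal place, 6.24 → 2 decimal places, 940.7 → 1 decimal place; limit is 1.
Rounded to 1 decimal place: 1344.2 g.

1344.2 g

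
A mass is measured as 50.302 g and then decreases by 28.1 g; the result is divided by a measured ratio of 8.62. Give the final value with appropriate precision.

50.302 g − 28.1 g = 22.202 g; the difference is limited to 1 decimal place (3 s.f.).
Carrying full precision, 22.202 ÷ 8.62 = 2.57563805104… g; 8.62 has 3 s.f., so the result keeps min(3, 3) = 3 s.f.
Rounded to 3 significant figures: 2.58 g.

2.58 g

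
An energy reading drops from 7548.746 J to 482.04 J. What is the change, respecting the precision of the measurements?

7548.746 J − 482.04 J = 7066.706 J.
Addition/subtraction keeps the fewest decimal places: 7548.746 → 3 decimal places, 482.04 → 2 decimal places; limit is 2.
Rounded to 2 decimal places: 7066.71 J.

7066.71 J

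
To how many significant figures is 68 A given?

68: every digit is nonzero and significant.

2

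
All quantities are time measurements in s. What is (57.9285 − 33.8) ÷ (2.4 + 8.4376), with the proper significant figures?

2.23

57.9285 − 33.8 = 24.1285, limited to 1 d.p. → 3 s.f.; 2.4 + 8.4376 = 10.8376, limited to 1 d.p. → 3 s.f.
Carrying full precision, 24.1285 ÷ 10.8376 = 2.22636930686…; keep min(3, 3) = 3 s.f.
Rounded to 3 significant figures: 2.23.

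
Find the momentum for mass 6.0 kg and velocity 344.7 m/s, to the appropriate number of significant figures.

momentum = 6.0 kg × 344.7 m/s = 2068.2 kg·m/s.
6.0 has 2 significant figures; 344.7 has 4.
Division/multiplication keeps the fewest: 2 significant figures.
Rounded: 2.1 × 10³ kg·m/s.

2.1 × 10³ kg·m/s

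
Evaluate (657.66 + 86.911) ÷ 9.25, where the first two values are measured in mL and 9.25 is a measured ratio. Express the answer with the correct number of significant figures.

80.5 mL

657.66 mL + 86.911 mL = 744.571 mL; the sum is limited to 2 decimal places (5 s.f.).
Carrying full precision, 744.571 ÷ 9.25 = 80.4941621622… mL; 9.25 has 3 s.f., so the result keeps min(5, 3) = 3 s.f.
Rounded to 3 significant figures: 80.5 mL.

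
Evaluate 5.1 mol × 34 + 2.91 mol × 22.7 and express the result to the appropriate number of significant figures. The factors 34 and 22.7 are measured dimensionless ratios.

2.4 × 10^2 mol

5.1 × 34 = 173.4 → 1.7 × 10^2 mol (2 s.f., last digit at the 10^1 place).
2.91 × 22.7 = 66.057 → 66.1 mol (3 s.f., last digit at the 10^-1 place).
Sum: 239.457 mol; keep the coarser place, 10^1.
Result: 2.4 × 10^2 mol.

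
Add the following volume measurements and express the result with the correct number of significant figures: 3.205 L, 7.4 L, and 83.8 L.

94.4 L

3.205 L + 7.4 L + 83.8 L = 94.405 L.
Addition/subtraction keeps the fewest decimal places: 3.205 → 3 decimal places, 7.4 → 1 decimal place, 83.8 → 1 decimal place; limit is 1.
Rounded to 1 decimal place: 94.4 L.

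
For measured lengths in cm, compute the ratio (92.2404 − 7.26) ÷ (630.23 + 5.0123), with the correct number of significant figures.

0.1338

92.2404 − 7.26 = 84.9804, limited to 2 d.p. → 4 s.f.; 630.23 + 5.0123 = 635.2423, limited to 2 d.p. → 5 s.f.
Carrying full precision, 84.9804 ÷ 635.2423 = 0.133776355888…; keep min(4, 5) = 4 s.f.
Rounded to 4 significant figures: 0.1338.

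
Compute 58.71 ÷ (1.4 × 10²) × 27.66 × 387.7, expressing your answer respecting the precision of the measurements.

4.5 × 10³

58.71 ÷ (1.4 × 10²) × 27.66 × 387.7 = 4497.09458014…
Multiplication/division keeps the fewest significant figures: 58.71 → 4 s.f., 1.4 × 10² → 2 s.f., 27.66 → 4 s.f., 387.7 → 4 s.f.; limit is 2.
Rounded to 2 significant figures: 4.5 × 10³.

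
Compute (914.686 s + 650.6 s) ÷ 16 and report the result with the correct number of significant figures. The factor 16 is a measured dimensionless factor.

98 s

914.686 s + 650.6 s = 1565.286 s; the sum is limited to 1 decimal place (5 s.f.).
Carrying full precision, 1565.286 ÷ 16 = 97.830375 s; 16 has 2 s.f., so the result keeps min(5, 2) = 2 s.f.
Rounded to 2 significant figures: 98 s.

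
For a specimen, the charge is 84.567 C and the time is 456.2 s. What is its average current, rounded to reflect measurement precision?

0.1854 A

average current = 84.567 C ÷ 456.2 s = 0.185372643577… A.
84.567 has 5 significant figures; 456.2 has 4.
Division/multiplication keeps the fewest: 4 significant figures.
Rounded: 0.1854 A.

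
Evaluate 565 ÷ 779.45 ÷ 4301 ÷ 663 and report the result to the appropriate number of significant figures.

2.54 × 10⁻⁷

565 ÷ 779.45 ÷ 4301 ÷ 663 = 2.54200977047 × 10^-7…
Multiplication/division keeps the fewest significant figures: 565 → 3 s.f., 779.45 → 5 s.f., 4301 → 4 s.f., 663 → 3 s.f.; limit is 3.
Rounded to 3 significant figures: 2.54 × 10⁻⁷.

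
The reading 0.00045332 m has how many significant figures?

5

0.00045332: leading zeros are not significant.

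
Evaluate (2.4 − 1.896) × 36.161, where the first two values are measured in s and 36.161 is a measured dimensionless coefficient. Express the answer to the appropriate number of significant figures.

2 × 10^1 s

2.4 s − 1.896 s = 0.504 s; the difference is limited to 1 decimal place (1 s.f.).
Carrying full precision, 0.504 × 36.161 = 18.225144 s; 36.161 has 5 s.f., so the result keeps min(1, 5) = 1 s.f.
Rounded to 1 significant figure: 2 × 10^1 s.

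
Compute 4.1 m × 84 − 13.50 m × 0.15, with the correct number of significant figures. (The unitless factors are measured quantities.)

4.1 × 84 = 344.4 → 3.4 × 10^2 m (2 s.f., last digit at the 10^1 place).
13.50 × 0.15 = 2.025 → 2.0 m (2 s.f., last digit at the 10^-1 place).
Difference: 342.375 m; keep the coarser place, 10^1.
Result: 3.4 × 10^2 m.

3.4 × 10^2 m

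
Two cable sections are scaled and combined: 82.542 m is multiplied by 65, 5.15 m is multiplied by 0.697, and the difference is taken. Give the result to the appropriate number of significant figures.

5.4 × 10³ m

82.542 × 65 = 5365.23 → 5.4 × 10³ m (2 s.f., last digit at the 10^2 place).
5.15 × 0.697 = 3.58955 → 3.59 m (3 s.f., last digit at the 10^-2 place).
Difference: 5361.64045 m; keep the coarser place, 10^2.
Result: 5.4 × 10³ m.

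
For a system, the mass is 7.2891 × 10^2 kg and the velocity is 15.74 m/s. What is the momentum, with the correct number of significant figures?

momentum = 7.2891 × 10^2 kg × 15.74 m/s = 11473.0434 kg·m/s.
7.2891 × 10^2 has 5 significant figures; 15.74 has 4.
Division/multiplication keeps the fewest: 4 significant figures.
Rounded: 1.147 × 10^4 kg·m/s.

1.147 × 10^4 kg·m/s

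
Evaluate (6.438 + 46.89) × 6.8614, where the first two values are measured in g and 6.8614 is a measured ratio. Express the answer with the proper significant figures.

365.9 g

6.438 g + 46.89 g = 53.328 g; the sum is limited to 2 decimal places (4 s.f.).
Carrying full precision, 53.328 × 6.8614 = 365.9047392 g; 6.8614 has 5 s.f., so the result keeps min(4, 5) = 4 s.f.
Rounded to 4 significant figures: 365.9 g.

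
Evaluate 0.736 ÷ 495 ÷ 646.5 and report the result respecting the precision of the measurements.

2.30 × 10⁻⁶

0.736 ÷ 495 ÷ 646.5 = 0.00000229987422563…
Multiplication/division keeps the fewest significant figures: 0.736 → 3 s.f., 495 → 3 s.f., 646.5 → 4 s.f.; limit is 3.
Rounded to 3 significant figures: 2.30 × 10⁻⁶.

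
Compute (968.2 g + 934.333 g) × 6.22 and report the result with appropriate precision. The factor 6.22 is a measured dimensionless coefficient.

968.2 g + 934.333 g = 1902.533 g; the sum is limited to 1 decimal place (5 s.f.).
Carrying full precision, 1902.533 × 6.22 = 11833.75526 g; 6.22 has 3 s.f., so the result keeps min(5, 3) = 3 s.f.
Rounded to 3 significant figures: 1.18 × 10⁴ g.

1.18 × 10⁴ g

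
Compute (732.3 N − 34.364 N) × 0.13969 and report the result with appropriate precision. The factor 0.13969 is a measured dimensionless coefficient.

97.49 N

732.3 N − 34.364 N = 697.936 N; the difference is limited to 1 decimal place (4 s.f.).
Carrying full precision, 697.936 × 0.13969 = 97.49467984 N; 0.13969 has 5 s.f., so the result keeps min(4, 5) = 4 s.f.
Rounded to 4 significant figures: 97.49 N.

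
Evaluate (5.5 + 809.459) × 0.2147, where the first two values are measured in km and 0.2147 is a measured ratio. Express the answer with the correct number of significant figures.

175.0 km

5.5 km + 809.459 km = 814.959 km; the sum is limited to 1 decimal place (4 s.f.).
Carrying full precision, 814.959 × 0.2147 = 174.9716973 km; 0.2147 has 4 s.f., so the result keeps min(4, 4) = 4 s.f.
Rounded to 4 significant figures: 175.0 km.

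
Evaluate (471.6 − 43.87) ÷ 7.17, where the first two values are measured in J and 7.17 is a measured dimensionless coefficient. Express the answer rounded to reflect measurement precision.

471.6 J − 43.87 J = 427.73 J; the difference is limited to 1 decimal place (4 s.f.).
Carrying full precision, 427.73 ÷ 7.17 = 59.6555090656… J; 7.17 has 3 s.f., so the result keeps min(4, 3) = 3 s.f.
Rounded to 3 significant figures: 59.7 J.

59.7 J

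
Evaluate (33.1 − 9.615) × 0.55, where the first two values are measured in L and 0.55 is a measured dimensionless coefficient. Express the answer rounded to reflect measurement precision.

13 L

33.1 L − 9.615 L = 23.485 L; the difference is limited to 1 decimal place (3 s.f.).
Carrying full precision, 23.485 × 0.55 = 12.91675 L; 0.55 has 2 s.f., so the result keeps min(3, 2) = 2 s.f.
Rounded to 2 significant figures: 13 L.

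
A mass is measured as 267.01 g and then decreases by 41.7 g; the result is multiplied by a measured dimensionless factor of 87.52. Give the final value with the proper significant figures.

1.972 × 10^4 g

267.01 g − 41.7 g = 225.31 g; the difference is limited to 1 decimal place (4 s.f.).
Carrying full precision, 225.31 × 87.52 = 19719.1312 g; 87.52 has 4 s.f., so the result keeps min(4, 4) = 4 s.f.
Rounded to 4 significant figures: 1.972 × 10^4 g.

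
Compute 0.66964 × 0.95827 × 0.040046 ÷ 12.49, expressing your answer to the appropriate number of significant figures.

0.66964 × 0.95827 × 0.040046 ÷ 12.49 = 0.00205743434143…
Multiplication/division keeps the fewest significant figures: 0.66964 → 5 s.f., 0.95827 → 5 s.f., 0.040046 → 5 s.f., 12.49 → 4 s.f.; limit is 4.
Rounded to 4 significant figures: 0.002057.

0.002057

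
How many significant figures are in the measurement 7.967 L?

4

7.967: every digit is nonzero and significant.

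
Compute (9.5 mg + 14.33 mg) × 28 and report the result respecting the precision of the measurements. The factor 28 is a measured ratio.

9.5 mg + 14.33 mg = 23.83 mg; the sum is limited to 1 decimal place (3 s.f.).
Carrying full precision, 23.83 × 28 = 667.24 mg; 28 has 2 s.f., so the result keeps min(3, 2) = 2 s.f.
Rounded to 2 significant figures: 6.7 × 10^2 mg.

6.7 × 10^2 mg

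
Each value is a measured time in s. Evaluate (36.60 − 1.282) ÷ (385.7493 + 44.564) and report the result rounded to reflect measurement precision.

36.60 − 1.282 = 35.318, limited to 2 d.p. → 4 s.f.; 385.7493 + 44.564 = 430.3133, limited to 3 d.p. → 6 s.f.
Carrying full precision, 35.318 ÷ 430.3133 = 0.0820750834334…; keep min(4, 6) = 4 s.f.
Rounded to 4 significant figures: 0.08208.

0.08208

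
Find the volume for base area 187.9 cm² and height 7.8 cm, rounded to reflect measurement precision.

volume = 187.9 cm² × 7.8 cm = 1465.62 cm³.
187.9 has 4 significant figures; 7.8 has 2.
Division/multiplication keeps the fewest: 2 significant figures.
Rounded: 1.5 × 10³ cm³.

1.5 × 10³ cm³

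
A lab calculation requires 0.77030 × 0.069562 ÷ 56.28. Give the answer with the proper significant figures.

9.521 × 10⁻⁴

0.77030 × 0.069562 ÷ 56.28 = 0.000952089705046…
Multiplication/division keeps the fewest significant figures: 0.77030 → 5 s.f., 0.069562 → 5 s.f., 56.28 → 4 s.f.; limit is 4.
Rounded to 4 significant figures: 9.521 × 10⁻⁴.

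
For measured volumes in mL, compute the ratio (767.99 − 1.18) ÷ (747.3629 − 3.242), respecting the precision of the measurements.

767.99 − 1.18 = 766.81, limited to 2 d.p. → 5 s.f.; 747.3629 − 3.242 = 744.1209, limited to 3 d.p. → 6 s.f.
Carrying full precision, 766.81 ÷ 744.1209 = 1.03049114734…; keep min(5, 6) = 5 s.f.
Rounded to 5 significant figures: 1.0305.

1.0305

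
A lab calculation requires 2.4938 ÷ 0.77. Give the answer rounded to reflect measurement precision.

2.4938 ÷ 0.77 = 3.2387012987…
Multiplication/division keeps the fewest significant figures: 2.4938 → 5 s.f., 0.77 → 2 s.f.; limit is 2.
Rounded to 2 significant figures: 3.2.

3.2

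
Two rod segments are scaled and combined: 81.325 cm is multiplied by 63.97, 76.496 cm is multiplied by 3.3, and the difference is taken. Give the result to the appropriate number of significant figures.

4.95 × 10^3 cm

81.325 × 63.97 = 5202.36025 → 5202 cm (4 s.f., last digit at the 10^0 place).
76.496 × 3.3 = 252.4368 → 2.5 × 10^2 cm (2 s.f., last digit at the 10^1 place).
Difference: 4949.92345 cm; keep the coarser place, 10^1.
Result: 4.95 × 10^3 cm.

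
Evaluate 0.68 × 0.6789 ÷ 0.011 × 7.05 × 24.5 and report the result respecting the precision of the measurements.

7.2 × 10³

0.68 × 0.6789 ÷ 0.011 × 7.05 × 24.5 = 7248.98560909…
Multiplication/division keeps the fewest significant figures: 0.68 → 2 s.f., 0.6789 → 4 s.f., 0.011 → 2 s.f., 7.05 → 3 s.f., 24.5 → 3 s.f.; limit is 2.
Rounded to 2 significant figures: 7.2 × 10³.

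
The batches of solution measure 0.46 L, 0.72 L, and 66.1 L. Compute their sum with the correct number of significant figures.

0.46 L + 0.72 L + 66.1 L = 67.28 L.
Addition/subtraction keeps the fewest decimal places: 0.46 → 2 decimal places, 0.72 → 2 decimal places, 66.1 → 1 decimal place; limit is 1.
Rounded to 1 decimal place: 67.3 L.

67.3 L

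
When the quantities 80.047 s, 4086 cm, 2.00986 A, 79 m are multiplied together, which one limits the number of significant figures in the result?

79 m

80.047 s → 5 s.f.; 4086 cm → 4 s.f.; 2.00986 A → 6 s.f.; 79 m → 2 s.f.
The fewest is 2 significant figures, from 79 m.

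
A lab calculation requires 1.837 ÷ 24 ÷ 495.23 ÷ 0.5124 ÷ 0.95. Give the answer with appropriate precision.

1.837 ÷ 24 ÷ 495.23 ÷ 0.5124 ÷ 0.95 = 0.000317510610311…
Multiplication/division keeps the fewest significant figures: 1.837 → 4 s.f., 24 → 2 s.f., 495.23 → 5 s.f., 0.5124 → 4 s.f., 0.95 → 2 s.f.; limit is 2.
Rounded to 2 significant figures: 3.2 × 10^-4.

3.2 × 10^-4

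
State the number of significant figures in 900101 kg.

6

900101: zeros between nonzero digits are significant.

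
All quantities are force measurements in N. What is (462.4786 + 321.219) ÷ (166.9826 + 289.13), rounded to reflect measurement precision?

462.4786 + 321.219 = 783.6976, limited to 3 d.p. → 6 s.f.; 166.9826 + 289.13 = 456.1126, limited to 2 d.p. → 5 s.f.
Carrying full precision, 783.6976 ÷ 456.1126 = 1.71821081023…; keep min(6, 5) = 5 s.f.
Rounded to 5 significant figures: 1.7182.

1.7182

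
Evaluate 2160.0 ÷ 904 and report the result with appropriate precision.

2.39

2160.0 ÷ 904 = 2.38938053097…
Multiplication/division keeps the fewest significant figures: 2160.0 → 5 s.f., 904 → 3 s.f.; limit is 3.
Rounded to 3 significant figures: 2.39.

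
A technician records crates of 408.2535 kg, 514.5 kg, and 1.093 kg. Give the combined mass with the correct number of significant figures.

923.8 kg

408.2535 kg + 514.5 kg + 1.093 kg = 923.8465 kg.
Addition/subtraction keeps the fewest decimal places: 408.2535 → 4 decimal places, 514.5 → 1 decimal place, 1.093 → 3 decimal places; limit is 1.
Rounded to 1 decimal place: 923.8 kg.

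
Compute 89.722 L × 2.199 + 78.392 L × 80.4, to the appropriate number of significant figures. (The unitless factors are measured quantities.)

6.50 × 10^3 L

89.722 × 2.199 = 197.298678 → 197.3 L (4 s.f., last digit at the 10^-1 place).
78.392 × 80.4 = 6302.7168 → 6.30 × 10^3 L (3 s.f., last digit at the 10^1 place).
Sum: 6500.015478 L; keep the coarser place, 10^1.
Result: 6.50 × 10^3 L.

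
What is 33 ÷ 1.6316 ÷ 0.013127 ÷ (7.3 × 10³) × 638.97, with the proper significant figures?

1.3 × 10²

33 ÷ 1.6316 ÷ 0.013127 ÷ (7.3 × 10³) × 638.97 = 134.862860228…
Multiplication/division keeps the fewest significant figures: 33 → 2 s.f., 1.6316 → 5 s.f., 0.013127 → 5 s.f., 7.3 × 10³ → 2 s.f., 638.97 → 5 s.f.; limit is 2.
Rounded to 2 significant figures: 1.3 × 10².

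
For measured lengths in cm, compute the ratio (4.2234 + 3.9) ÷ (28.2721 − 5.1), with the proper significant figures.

0.35

4.2234 + 3.9 = 8.1234, limited to 1 d.p. → 2 s.f.; 28.2721 − 5.1 = 23.1721, limited to 1 d.p. → 3 s.f.
Carrying full precision, 8.1234 ÷ 23.1721 = 0.350568140134…; keep min(2, 3) = 2 s.f.
Rounded to 2 significant figures: 0.35.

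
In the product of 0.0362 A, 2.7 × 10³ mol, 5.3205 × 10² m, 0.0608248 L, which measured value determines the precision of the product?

2.7 × 10³ mol

0.0362 A → 3 s.f.; 2.7 × 10³ mol → 2 s.f.; 5.3205 × 10² m → 5 s.f.; 0.0608248 L → 6 s.f.
The fewest is 2 significant figures, from 2.7 × 10³ mol.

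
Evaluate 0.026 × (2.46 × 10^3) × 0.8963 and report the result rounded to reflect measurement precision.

0.026 × (2.46 × 10^3) × 0.8963 = 57.327348
Multiplication/division keeps the fewest significant figures: 0.026 → 2 s.f., 2.46 × 10^3 → 3 s.f., 0.8963 → 4 s.f.; limit is 2.
Rounded to 2 significant figures: 57.

57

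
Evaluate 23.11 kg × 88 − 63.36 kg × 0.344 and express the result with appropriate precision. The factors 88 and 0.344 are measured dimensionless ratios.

23.11 × 88 = 2033.68 → 2.0 × 10^3 kg (2 s.f., last digit at the 10^2 place).
63.36 × 0.344 = 21.79584 → 21.8 kg (3 s.f., last digit at the 10^-1 place).
Difference: 2011.88416 kg; keep the coarser place, 10^2.
Result: 2.0 × 10^3 kg.

2.0 × 10^3 kg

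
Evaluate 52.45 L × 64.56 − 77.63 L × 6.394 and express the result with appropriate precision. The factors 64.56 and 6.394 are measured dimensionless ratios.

52.45 × 64.56 = 3386.172 → 3386 L (4 s.f., last digit at the 10^0 place).
77.63 × 6.394 = 496.36622 → 496.4 L (4 s.f., last digit at the 10^-1 place).
Difference: 2889.80578 L; keep the coarser place, 10^0.
Result: 2.890 × 10^3 L.

2.890 × 10^3 L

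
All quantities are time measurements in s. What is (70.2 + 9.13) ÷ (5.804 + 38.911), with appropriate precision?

1.77

70.2 + 9.13 = 79.33, limited to 1 d.p. → 3 s.f.; 5.804 + 38.911 = 44.715, limited to 3 d.p. → 5 s.f.
Carrying full precision, 79.33 ÷ 44.715 = 1.77412501398…; keep min(3, 5) = 3 s.f.
Rounded to 3 significant figures: 1.77.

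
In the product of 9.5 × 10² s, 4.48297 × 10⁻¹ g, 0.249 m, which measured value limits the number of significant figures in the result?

9.5 × 10² s

9.5 × 10² s → 2 s.f.; 4.48297 × 10⁻¹ g → 6 s.f.; 0.249 m → 3 s.f.
The fewest is 2 significant figures, from 9.5 × 10² s.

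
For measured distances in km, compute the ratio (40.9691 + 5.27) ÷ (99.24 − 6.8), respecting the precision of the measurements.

0.500

40.9691 + 5.27 = 46.2391, limited to 2 d.p. → 4 s.f.; 99.24 − 6.8 = 92.44, limited to 1 d.p. → 3 s.f.
Carrying full precision, 46.2391 ÷ 92.44 = 0.500206620511…; keep min(4, 3) = 3 s.f.
Rounded to 3 significant figures: 0.500.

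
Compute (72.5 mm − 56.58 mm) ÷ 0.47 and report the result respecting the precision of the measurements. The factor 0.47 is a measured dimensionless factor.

34 mm

72.5 mm − 56.58 mm = 15.92 mm; the difference is limited to 1 decimal place (3 s.f.).
Carrying full precision, 15.92 ÷ 0.47 = 33.8723404255… mm; 0.47 has 2 s.f., so the result keeps min(3, 2) = 2 s.f.
Rounded to 2 significant figures: 34 mm.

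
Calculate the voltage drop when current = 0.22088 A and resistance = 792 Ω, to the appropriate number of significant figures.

voltage drop = 0.22088 A × 792 Ω = 174.93696 V.
0.22088 has 5 significant figures; 792 has 3.
Division/multiplication keeps the fewest: 3 significant figures.
Rounded: 175 V.

175 V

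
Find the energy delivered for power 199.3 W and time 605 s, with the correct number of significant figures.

1.21 × 10⁵ J

energy delivered = 199.3 W × 605 s = 120576.5 J.
199.3 has 4 significant figures; 605 has 3.
Division/multiplication keeps the fewest: 3 significant figures.
Rounded: 1.21 × 10⁵ J.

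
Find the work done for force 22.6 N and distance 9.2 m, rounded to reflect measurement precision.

2.1 × 10² J

work done = 22.6 N × 9.2 m = 207.92 J.
22.6 has 3 significant figures; 9.2 has 2.
Division/multiplication keeps the fewest: 2 significant figures.
Rounded: 2.1 × 10² J.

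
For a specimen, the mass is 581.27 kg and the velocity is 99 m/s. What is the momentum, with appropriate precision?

momentum = 581.27 kg × 99 m/s = 57545.73 kg·m/s.
581.27 has 5 significant figures; 99 has 2.
Division/multiplication keeps the fewest: 2 significant figures.
Rounded: 5.8 × 10^4 kg·m/s.

5.8 × 10^4 kg·m/s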